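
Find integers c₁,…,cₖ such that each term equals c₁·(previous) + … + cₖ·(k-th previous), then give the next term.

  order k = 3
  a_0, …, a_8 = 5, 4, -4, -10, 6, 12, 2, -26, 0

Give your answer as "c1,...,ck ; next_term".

  a_3 = -1·-4 + -1·4 + -2·5 = -10
  a_4 = -1·-10 + -1·-4 + -2·4 = 6
  a_5 = -1·6 + -1·-10 + -2·-4 = 12
  a_6 = -1·12 + -1·6 + -2·-10 = 2
  a_7 = -1·2 + -1·12 + -2·6 = -26
  a_8 = -1·-26 + -1·2 + -2·12 = 0
  a_9 = -1·0 + -1·-26 + -2·2 = 22

-1,-1,-2 ; 22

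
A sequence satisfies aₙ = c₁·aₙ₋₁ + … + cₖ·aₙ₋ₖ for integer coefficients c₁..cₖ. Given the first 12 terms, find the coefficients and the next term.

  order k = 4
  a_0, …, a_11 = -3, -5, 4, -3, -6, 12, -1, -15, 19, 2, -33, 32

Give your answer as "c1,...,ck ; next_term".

0,-1,1,-1 ; 16

  a_4 = 0·-3 + -1·4 + 1·-5 + -1·-3 = -6
  a_5 = 0·-6 + -1·-3 + 1·4 + -1·-5 = 12
  a_6 = 0·12 + -1·-6 + 1·-3 + -1·4 = -1
  a_7 = 0·-1 + -1·12 + 1·-6 + -1·-3 = -15
  a_8 = 0·-15 + -1·-1 + 1·12 + -1·-6 = 19
  a_9 = 0·19 + -1·-15 + 1·-1 + -1·12 = 2
  a_10 = 0·2 + -1·19 + 1·-15 + -1·-1 = -33
  a_11 = 0·-33 + -1·2 + 1·19 + -1·-15 = 32
  a_12 = 0·32 + -1·-33 + 1·2 + -1·19 = 16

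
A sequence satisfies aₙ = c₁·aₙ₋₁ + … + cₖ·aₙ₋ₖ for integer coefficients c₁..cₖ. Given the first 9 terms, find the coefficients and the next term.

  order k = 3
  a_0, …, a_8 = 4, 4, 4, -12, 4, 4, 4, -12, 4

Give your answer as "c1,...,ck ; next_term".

-1,-1,-1 ; 4

  a_3 = -1·4 + -1·4 + -1·4 = -12
  a_4 = -1·-12 + -1·4 + -1·4 = 4
  a_5 = -1·4 + -1·-12 + -1·4 = 4
  a_6 = -1·4 + -1·4 + -1·-12 = 4
  a_7 = -1·4 + -1·4 + -1·4 = -12
  a_8 = -1·-12 + -1·4 + -1·4 = 4
  a_9 = -1·4 + -1·-12 + -1·4 = 4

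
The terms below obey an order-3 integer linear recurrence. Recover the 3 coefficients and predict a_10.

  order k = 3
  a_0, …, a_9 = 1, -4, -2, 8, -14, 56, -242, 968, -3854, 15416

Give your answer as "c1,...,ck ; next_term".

  a_3 = -4·-2 + -1·-4 + -4·1 = 8
  a_4 = -4·8 + -1·-2 + -4·-4 = -14
  a_5 = -4·-14 + -1·8 + -4·-2 = 56
  a_6 = -4·56 + -1·-14 + -4·8 = -242
  a_7 = -4·-242 + -1·56 + -4·-14 = 968
  a_8 = -4·968 + -1·-242 + -4·56 = -3854
  a_9 = -4·-3854 + -1·968 + -4·-242 = 15416
  a_10 = -4·15416 + -1·-3854 + -4·968 = -61682

-4,-1,-4 ; -61682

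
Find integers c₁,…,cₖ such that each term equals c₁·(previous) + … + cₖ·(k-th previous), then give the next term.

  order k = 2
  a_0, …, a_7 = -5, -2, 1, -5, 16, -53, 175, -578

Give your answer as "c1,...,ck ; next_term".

  a_2 = -3·-2 + 1·-5 = 1
  a_3 = -3·1 + 1·-2 = -5
  a_4 = -3·-5 + 1·1 = 16
  a_5 = -3·16 + 1·-5 = -53
  a_6 = -3·-53 + 1·16 = 175
  a_7 = -3·175 + 1·-53 = -578
  a_8 = -3·-578 + 1·175 = 1909

-3,1 ; 1909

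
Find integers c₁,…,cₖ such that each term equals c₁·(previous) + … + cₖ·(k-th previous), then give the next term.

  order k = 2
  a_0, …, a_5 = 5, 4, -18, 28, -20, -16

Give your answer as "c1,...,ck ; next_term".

-2,-2 ; 72

  a_2 = -2·4 + -2·5 = -18
  a_3 = -2·-18 + -2·4 = 28
  a_4 = -2·28 + -2·-18 = -20
  a_5 = -2·-20 + -2·28 = -16
  a_6 = -2·-16 + -2·-20 = 72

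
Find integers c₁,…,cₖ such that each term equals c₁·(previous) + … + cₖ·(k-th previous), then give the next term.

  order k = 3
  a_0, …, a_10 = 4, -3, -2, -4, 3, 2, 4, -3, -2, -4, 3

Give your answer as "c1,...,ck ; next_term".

0,0,-1 ; 2

  a_3 = 0·-2 + 0·-3 + -1·4 = -4
  a_4 = 0·-4 + 0·-2 + -1·-3 = 3
  a_5 = 0·3 + 0·-4 + -1·-2 = 2
  a_6 = 0·2 + 0·3 + -1·-4 = 4
  a_7 = 0·4 + 0·2 + -1·3 = -3
  a_8 = 0·-3 + 0·4 + -1·2 = -2
  a_9 = 0·-2 + 0·-3 + -1·4 = -4
  a_10 = 0·-4 + 0·-2 + -1·-3 = 3
  a_11 = 0·3 + 0·-4 + -1·-2 = 2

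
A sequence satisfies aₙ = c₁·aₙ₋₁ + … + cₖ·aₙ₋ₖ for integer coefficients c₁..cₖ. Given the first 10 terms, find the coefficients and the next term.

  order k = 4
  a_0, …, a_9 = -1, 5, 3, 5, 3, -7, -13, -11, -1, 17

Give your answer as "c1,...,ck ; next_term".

  a_4 = 1·5 + -1·3 + 0·5 + -1·-1 = 3
  a_5 = 1·3 + -1·5 + 0·3 + -1·5 = -7
  a_6 = 1·-7 + -1·3 + 0·5 + -1·3 = -13
  a_7 = 1·-13 + -1·-7 + 0·3 + -1·5 = -11
  a_8 = 1·-11 + -1·-13 + 0·-7 + -1·3 = -1
  a_9 = 1·-1 + -1·-11 + 0·-13 + -1·-7 = 17
  a_10 = 1·17 + -1·-1 + 0·-11 + -1·-13 = 31

1,-1,0,-1 ; 31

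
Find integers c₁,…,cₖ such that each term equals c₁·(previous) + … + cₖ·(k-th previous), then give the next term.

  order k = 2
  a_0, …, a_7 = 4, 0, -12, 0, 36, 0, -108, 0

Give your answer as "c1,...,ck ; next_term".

0,-3 ; 324

  a_2 = 0·0 + -3·4 = -12
  a_3 = 0·-12 + -3·0 = 0
  a_4 = 0·0 + -3·-12 = 36
  a_5 = 0·36 + -3·0 = 0
  a_6 = 0·0 + -3·36 = -108
  a_7 = 0·-108 + -3·0 = 0
  a_8 = 0·0 + -3·-108 = 324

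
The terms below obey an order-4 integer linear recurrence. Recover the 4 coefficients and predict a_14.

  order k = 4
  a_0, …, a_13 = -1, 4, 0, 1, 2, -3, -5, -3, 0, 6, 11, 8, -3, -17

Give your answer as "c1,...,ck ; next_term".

1,-1,0,-1 ; -25

  a_4 = 1·1 + -1·0 + 0·4 + -1·-1 = 2
  a_5 = 1·2 + -1·1 + 0·0 + -1·4 = -3
  a_6 = 1·-3 + -1·2 + 0·1 + -1·0 = -5
  a_7 = 1·-5 + -1·-3 + 0·2 + -1·1 = -3
  a_8 = 1·-3 + -1·-5 + 0·-3 + -1·2 = 0
  a_9 = 1·0 + -1·-3 + 0·-5 + -1·-3 = 6
  a_10 = 1·6 + -1·0 + 0·-3 + -1·-5 = 11
  a_11 = 1·11 + -1·6 + 0·0 + -1·-3 = 8
  a_12 = 1·8 + -1·11 + 0·6 + -1·0 = -3
  a_13 = 1·-3 + -1·8 + 0·11 + -1·6 = -17
  a_14 = 1·-17 + -1·-3 + 0·8 + -1·11 = -25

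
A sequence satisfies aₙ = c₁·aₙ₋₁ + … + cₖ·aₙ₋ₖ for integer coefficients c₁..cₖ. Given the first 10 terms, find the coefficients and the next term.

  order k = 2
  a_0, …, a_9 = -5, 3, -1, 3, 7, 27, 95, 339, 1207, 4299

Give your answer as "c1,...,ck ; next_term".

3,2 ; 15311

  a_2 = 3·3 + 2·-5 = -1
  a_3 = 3·-1 + 2·3 = 3
  a_4 = 3·3 + 2·-1 = 7
  a_5 = 3·7 + 2·3 = 27
  a_6 = 3·27 + 2·7 = 95
  a_7 = 3·95 + 2·27 = 339
  a_8 = 3·339 + 2·95 = 1207
  a_9 = 3·1207 + 2·339 = 4299
  a_10 = 3·4299 + 2·1207 = 15311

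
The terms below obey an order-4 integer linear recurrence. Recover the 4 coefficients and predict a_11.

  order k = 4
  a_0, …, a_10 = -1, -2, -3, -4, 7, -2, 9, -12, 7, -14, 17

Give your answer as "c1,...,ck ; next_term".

-1,0,-1,-1 ; -12

  a_4 = -1·-4 + 0·-3 + -1·-2 + -1·-1 = 7
  a_5 = -1·7 + 0·-4 + -1·-3 + -1·-2 = -2
  a_6 = -1·-2 + 0·7 + -1·-4 + -1·-3 = 9
  a_7 = -1·9 + 0·-2 + -1·7 + -1·-4 = -12
  a_8 = -1·-12 + 0·9 + -1·-2 + -1·7 = 7
  a_9 = -1·7 + 0·-12 + -1·9 + -1·-2 = -14
  a_10 = -1·-14 + 0·7 + -1·-12 + -1·9 = 17
  a_11 = -1·17 + 0·-14 + -1·7 + -1·-12 = -12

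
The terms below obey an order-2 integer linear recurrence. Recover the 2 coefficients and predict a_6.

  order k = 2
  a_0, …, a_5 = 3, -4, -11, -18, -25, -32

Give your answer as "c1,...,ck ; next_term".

2,-1 ; -39

  a_2 = 2·-4 + -1·3 = -11
  a_3 = 2·-11 + -1·-4 = -18
  a_4 = 2·-18 + -1·-11 = -25
  a_5 = 2·-25 + -1·-18 = -32
  a_6 = 2·-32 + -1·-25 = -39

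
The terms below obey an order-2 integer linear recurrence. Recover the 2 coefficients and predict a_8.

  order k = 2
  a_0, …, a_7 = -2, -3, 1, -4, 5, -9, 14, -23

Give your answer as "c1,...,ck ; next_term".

-1,1 ; 37

  a_2 = -1·-3 + 1·-2 = 1
  a_3 = -1·1 + 1·-3 = -4
  a_4 = -1·-4 + 1·1 = 5
  a_5 = -1·5 + 1·-4 = -9
  a_6 = -1·-9 + 1·5 = 14
  a_7 = -1·14 + 1·-9 = -23
  a_8 = -1·-23 + 1·14 = 37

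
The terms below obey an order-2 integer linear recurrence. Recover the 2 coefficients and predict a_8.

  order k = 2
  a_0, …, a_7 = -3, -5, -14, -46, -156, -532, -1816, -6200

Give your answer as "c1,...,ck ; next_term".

4,-2 ; -21168

  a_2 = 4·-5 + -2·-3 = -14
  a_3 = 4·-14 + -2·-5 = -46
  a_4 = 4·-46 + -2·-14 = -156
  a_5 = 4·-156 + -2·-46 = -532
  a_6 = 4·-532 + -2·-156 = -1816
  a_7 = 4·-1816 + -2·-532 = -6200
  a_8 = 4·-6200 + -2·-1816 = -21168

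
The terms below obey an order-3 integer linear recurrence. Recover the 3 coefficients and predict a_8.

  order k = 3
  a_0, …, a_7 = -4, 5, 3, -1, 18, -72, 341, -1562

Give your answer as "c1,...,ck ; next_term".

-4,3,1 ; 7199

  a_3 = -4·3 + 3·5 + 1·-4 = -1
  a_4 = -4·-1 + 3·3 + 1·5 = 18
  a_5 = -4·18 + 3·-1 + 1·3 = -72
  a_6 = -4·-72 + 3·18 + 1·-1 = 341
  a_7 = -4·341 + 3·-72 + 1·18 = -1562
  a_8 = -4·-1562 + 3·341 + 1·-72 = 7199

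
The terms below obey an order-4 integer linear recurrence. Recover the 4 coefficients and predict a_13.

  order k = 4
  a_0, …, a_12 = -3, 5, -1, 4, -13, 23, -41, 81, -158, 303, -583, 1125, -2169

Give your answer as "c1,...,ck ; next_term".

-1,1,-1,1 ; 4180

  a_4 = -1·4 + 1·-1 + -1·5 + 1·-3 = -13
  a_5 = -1·-13 + 1·4 + -1·-1 + 1·5 = 23
  a_6 = -1·23 + 1·-13 + -1·4 + 1·-1 = -41
  a_7 = -1·-41 + 1·23 + -1·-13 + 1·4 = 81
  a_8 = -1·81 + 1·-41 + -1·23 + 1·-13 = -158
  a_9 = -1·-158 + 1·81 + -1·-41 + 1·23 = 303
  a_10 = -1·303 + 1·-158 + -1·81 + 1·-41 = -583
  a_11 = -1·-583 + 1·303 + -1·-158 + 1·81 = 1125
  a_12 = -1·1125 + 1·-583 + -1·303 + 1·-158 = -2169
  a_13 = -1·-2169 + 1·1125 + -1·-583 + 1·303 = 4180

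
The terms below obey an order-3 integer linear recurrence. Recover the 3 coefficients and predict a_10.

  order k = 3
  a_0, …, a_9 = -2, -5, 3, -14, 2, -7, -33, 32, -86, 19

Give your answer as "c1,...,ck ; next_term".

-1,1,3 ; -9

  a_3 = -1·3 + 1·-5 + 3·-2 = -14
  a_4 = -1·-14 + 1·3 + 3·-5 = 2
  a_5 = -1·2 + 1·-14 + 3·3 = -7
  a_6 = -1·-7 + 1·2 + 3·-14 = -33
  a_7 = -1·-33 + 1·-7 + 3·2 = 32
  a_8 = -1·32 + 1·-33 + 3·-7 = -86
  a_9 = -1·-86 + 1·32 + 3·-33 = 19
  a_10 = -1·19 + 1·-86 + 3·32 = -9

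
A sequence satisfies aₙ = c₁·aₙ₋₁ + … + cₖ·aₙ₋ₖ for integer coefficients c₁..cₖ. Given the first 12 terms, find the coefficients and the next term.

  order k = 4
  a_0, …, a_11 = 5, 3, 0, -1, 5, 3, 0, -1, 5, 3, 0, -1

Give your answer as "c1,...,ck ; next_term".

  a_4 = 0·-1 + 0·0 + 0·3 + 1·5 = 5
  a_5 = 0·5 + 0·-1 + 0·0 + 1·3 = 3
  a_6 = 0·3 + 0·5 + 0·-1 + 1·0 = 0
  a_7 = 0·0 + 0·3 + 0·5 + 1·-1 = -1
  a_8 = 0·-1 + 0·0 + 0·3 + 1·5 = 5
  a_9 = 0·5 + 0·-1 + 0·0 + 1·3 = 3
  a_10 = 0·3 + 0·5 + 0·-1 + 1·0 = 0
  a_11 = 0·0 + 0·3 + 0·5 + 1·-1 = -1
  a_12 = 0·-1 + 0·0 + 0·3 + 1·5 = 5

0,0,0,1 ; 5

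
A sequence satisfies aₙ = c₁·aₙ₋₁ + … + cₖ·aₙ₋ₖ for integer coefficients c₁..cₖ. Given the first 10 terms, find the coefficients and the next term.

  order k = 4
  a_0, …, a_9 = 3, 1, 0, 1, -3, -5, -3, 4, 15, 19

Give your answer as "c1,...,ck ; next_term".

  a_4 = 1·1 + -1·0 + -1·1 + -1·3 = -3
  a_5 = 1·-3 + -1·1 + -1·0 + -1·1 = -5
  a_6 = 1·-5 + -1·-3 + -1·1 + -1·0 = -3
  a_7 = 1·-3 + -1·-5 + -1·-3 + -1·1 = 4
  a_8 = 1·4 + -1·-3 + -1·-5 + -1·-3 = 15
  a_9 = 1·15 + -1·4 + -1·-3 + -1·-5 = 19
  a_10 = 1·19 + -1·15 + -1·4 + -1·-3 = 3

1,-1,-1,-1 ; 3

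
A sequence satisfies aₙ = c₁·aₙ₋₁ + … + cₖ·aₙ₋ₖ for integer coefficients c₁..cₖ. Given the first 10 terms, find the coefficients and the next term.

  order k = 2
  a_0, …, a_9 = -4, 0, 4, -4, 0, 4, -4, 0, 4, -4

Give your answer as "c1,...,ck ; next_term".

-1,-1 ; 0

  a_2 = -1·0 + -1·-4 = 4
  a_3 = -1·4 + -1·0 = -4
  a_4 = -1·-4 + -1·4 = 0
  a_5 = -1·0 + -1·-4 = 4
  a_6 = -1·4 + -1·0 = -4
  a_7 = -1·-4 + -1·4 = 0
  a_8 = -1·0 + -1·-4 = 4
  a_9 = -1·4 + -1·0 = -4
  a_10 = -1·-4 + -1·4 = 0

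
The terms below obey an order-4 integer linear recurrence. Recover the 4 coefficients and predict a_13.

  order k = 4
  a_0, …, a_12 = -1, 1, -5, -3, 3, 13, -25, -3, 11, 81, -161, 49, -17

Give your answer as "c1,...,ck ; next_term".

  a_4 = -1·-3 + -1·-5 + -2·1 + 3·-1 = 3
  a_5 = -1·3 + -1·-3 + -2·-5 + 3·1 = 13
  a_6 = -1·13 + -1·3 + -2·-3 + 3·-5 = -25
  a_7 = -1·-25 + -1·13 + -2·3 + 3·-3 = -3
  a_8 = -1·-3 + -1·-25 + -2·13 + 3·3 = 11
  a_9 = -1·11 + -1·-3 + -2·-25 + 3·13 = 81
  a_10 = -1·81 + -1·11 + -2·-3 + 3·-25 = -161
  a_11 = -1·-161 + -1·81 + -2·11 + 3·-3 = 49
  a_12 = -1·49 + -1·-161 + -2·81 + 3·11 = -17
  a_13 = -1·-17 + -1·49 + -2·-161 + 3·81 = 533

-1,-1,-2,3 ; 533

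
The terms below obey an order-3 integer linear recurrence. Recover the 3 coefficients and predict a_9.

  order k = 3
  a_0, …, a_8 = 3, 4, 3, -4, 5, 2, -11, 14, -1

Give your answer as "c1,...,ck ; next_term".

  a_3 = -1·3 + -1·4 + 1·3 = -4
  a_4 = -1·-4 + -1·3 + 1·4 = 5
  a_5 = -1·5 + -1·-4 + 1·3 = 2
  a_6 = -1·2 + -1·5 + 1·-4 = -11
  a_7 = -1·-11 + -1·2 + 1·5 = 14
  a_8 = -1·14 + -1·-11 + 1·2 = -1
  a_9 = -1·-1 + -1·14 + 1·-11 = -24

-1,-1,1 ; -24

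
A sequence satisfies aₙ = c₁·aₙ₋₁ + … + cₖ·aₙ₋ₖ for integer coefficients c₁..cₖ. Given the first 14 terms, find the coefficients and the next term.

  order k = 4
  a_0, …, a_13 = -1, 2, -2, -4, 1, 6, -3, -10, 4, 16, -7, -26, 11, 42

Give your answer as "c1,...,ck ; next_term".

  a_4 = 0·-4 + -1·-2 + 0·2 + 1·-1 = 1
  a_5 = 0·1 + -1·-4 + 0·-2 + 1·2 = 6
  a_6 = 0·6 + -1·1 + 0·-4 + 1·-2 = -3
  a_7 = 0·-3 + -1·6 + 0·1 + 1·-4 = -10
  a_8 = 0·-10 + -1·-3 + 0·6 + 1·1 = 4
  a_9 = 0·4 + -1·-10 + 0·-3 + 1·6 = 16
  a_10 = 0·16 + -1·4 + 0·-10 + 1·-3 = -7
  a_11 = 0·-7 + -1·16 + 0·4 + 1·-10 = -26
  a_12 = 0·-26 + -1·-7 + 0·16 + 1·4 = 11
  a_13 = 0·11 + -1·-26 + 0·-7 + 1·16 = 42
  a_14 = 0·42 + -1·11 + 0·-26 + 1·-7 = -18

0,-1,0,1 ; -18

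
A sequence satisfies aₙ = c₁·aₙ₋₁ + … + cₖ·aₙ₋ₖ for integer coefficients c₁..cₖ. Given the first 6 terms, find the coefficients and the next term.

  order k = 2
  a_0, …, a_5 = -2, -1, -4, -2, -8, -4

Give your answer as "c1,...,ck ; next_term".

0,2 ; -16

  a_2 = 0·-1 + 2·-2 = -4
  a_3 = 0·-4 + 2·-1 = -2
  a_4 = 0·-2 + 2·-4 = -8
  a_5 = 0·-8 + 2·-2 = -4
  a_6 = 0·-4 + 2·-8 = -16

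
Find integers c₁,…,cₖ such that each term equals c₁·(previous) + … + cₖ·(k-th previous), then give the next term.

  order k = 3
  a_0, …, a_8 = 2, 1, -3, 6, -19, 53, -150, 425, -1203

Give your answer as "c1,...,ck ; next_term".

  a_3 = -2·-3 + 2·1 + -1·2 = 6
  a_4 = -2·6 + 2·-3 + -1·1 = -19
  a_5 = -2·-19 + 2·6 + -1·-3 = 53
  a_6 = -2·53 + 2·-19 + -1·6 = -150
  a_7 = -2·-150 + 2·53 + -1·-19 = 425
  a_8 = -2·425 + 2·-150 + -1·53 = -1203
  a_9 = -2·-1203 + 2·425 + -1·-150 = 3406

-2,2,-1 ; 3406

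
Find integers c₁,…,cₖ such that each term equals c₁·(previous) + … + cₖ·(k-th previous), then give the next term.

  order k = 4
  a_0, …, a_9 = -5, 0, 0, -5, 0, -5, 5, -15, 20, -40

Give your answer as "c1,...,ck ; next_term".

-1,1,0,1 ; 65

  a_4 = -1·-5 + 1·0 + 0·0 + 1·-5 = 0
  a_5 = -1·0 + 1·-5 + 0·0 + 1·0 = -5
  a_6 = -1·-5 + 1·0 + 0·-5 + 1·0 = 5
  a_7 = -1·5 + 1·-5 + 0·0 + 1·-5 = -15
  a_8 = -1·-15 + 1·5 + 0·-5 + 1·0 = 20
  a_9 = -1·20 + 1·-15 + 0·5 + 1·-5 = -40
  a_10 = -1·-40 + 1·20 + 0·-15 + 1·5 = 65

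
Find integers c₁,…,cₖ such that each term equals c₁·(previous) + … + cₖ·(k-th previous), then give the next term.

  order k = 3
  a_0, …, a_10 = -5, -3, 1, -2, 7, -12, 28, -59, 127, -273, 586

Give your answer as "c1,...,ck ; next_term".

  a_3 = -1·1 + 2·-3 + -1·-5 = -2
  a_4 = -1·-2 + 2·1 + -1·-3 = 7
  a_5 = -1·7 + 2·-2 + -1·1 = -12
  a_6 = -1·-12 + 2·7 + -1·-2 = 28
  a_7 = -1·28 + 2·-12 + -1·7 = -59
  a_8 = -1·-59 + 2·28 + -1·-12 = 127
  a_9 = -1·127 + 2·-59 + -1·28 = -273
  a_10 = -1·-273 + 2·127 + -1·-59 = 586
  a_11 = -1·586 + 2·-273 + -1·127 = -1259

-1,2,-1 ; -1259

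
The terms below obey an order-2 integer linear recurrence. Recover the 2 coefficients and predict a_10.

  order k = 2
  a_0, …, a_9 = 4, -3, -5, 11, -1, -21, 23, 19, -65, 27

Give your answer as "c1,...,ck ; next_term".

-1,-2 ; 103

  a_2 = -1·-3 + -2·4 = -5
  a_3 = -1·-5 + -2·-3 = 11
  a_4 = -1·11 + -2·-5 = -1
  a_5 = -1·-1 + -2·11 = -21
  a_6 = -1·-21 + -2·-1 = 23
  a_7 = -1·23 + -2·-21 = 19
  a_8 = -1·19 + -2·23 = -65
  a_9 = -1·-65 + -2·19 = 27
  a_10 = -1·27 + -2·-65 = 103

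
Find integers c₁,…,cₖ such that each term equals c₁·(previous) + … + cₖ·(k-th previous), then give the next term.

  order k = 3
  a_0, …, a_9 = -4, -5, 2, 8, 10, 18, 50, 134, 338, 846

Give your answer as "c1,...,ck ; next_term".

3,-2,2 ; 2130

  a_3 = 3·2 + -2·-5 + 2·-4 = 8
  a_4 = 3·8 + -2·2 + 2·-5 = 10
  a_5 = 3·10 + -2·8 + 2·2 = 18
  a_6 = 3·18 + -2·10 + 2·8 = 50
  a_7 = 3·50 + -2·18 + 2·10 = 134
  a_8 = 3·134 + -2·50 + 2·18 = 338
  a_9 = 3·338 + -2·134 + 2·50 = 846
  a_10 = 3·846 + -2·338 + 2·134 = 2130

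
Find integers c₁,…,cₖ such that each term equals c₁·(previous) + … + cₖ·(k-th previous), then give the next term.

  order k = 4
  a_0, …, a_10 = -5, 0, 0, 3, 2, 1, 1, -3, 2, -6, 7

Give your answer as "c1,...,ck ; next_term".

-1,1,0,-1 ; -10

  a_4 = -1·3 + 1·0 + 0·0 + -1·-5 = 2
  a_5 = -1·2 + 1·3 + 0·0 + -1·0 = 1
  a_6 = -1·1 + 1·2 + 0·3 + -1·0 = 1
  a_7 = -1·1 + 1·1 + 0·2 + -1·3 = -3
  a_8 = -1·-3 + 1·1 + 0·1 + -1·2 = 2
  a_9 = -1·2 + 1·-3 + 0·1 + -1·1 = -6
  a_10 = -1·-6 + 1·2 + 0·-3 + -1·1 = 7
  a_11 = -1·7 + 1·-6 + 0·2 + -1·-3 = -10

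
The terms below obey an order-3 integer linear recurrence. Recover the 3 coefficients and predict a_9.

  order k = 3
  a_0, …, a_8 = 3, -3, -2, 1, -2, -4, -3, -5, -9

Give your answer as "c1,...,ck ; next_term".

1,0,1 ; -12

  a_3 = 1·-2 + 0·-3 + 1·3 = 1
  a_4 = 1·1 + 0·-2 + 1·-3 = -2
  a_5 = 1·-2 + 0·1 + 1·-2 = -4
  a_6 = 1·-4 + 0·-2 + 1·1 = -3
  a_7 = 1·-3 + 0·-4 + 1·-2 = -5
  a_8 = 1·-5 + 0·-3 + 1·-4 = -9
  a_9 = 1·-9 + 0·-5 + 1·-3 = -12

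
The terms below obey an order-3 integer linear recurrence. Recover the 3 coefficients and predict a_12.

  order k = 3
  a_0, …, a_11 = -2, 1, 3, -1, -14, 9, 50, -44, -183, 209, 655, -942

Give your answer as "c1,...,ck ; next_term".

  a_3 = -1·3 + -4·1 + -3·-2 = -1
  a_4 = -1·-1 + -4·3 + -3·1 = -14
  a_5 = -1·-14 + -4·-1 + -3·3 = 9
  a_6 = -1·9 + -4·-14 + -3·-1 = 50
  a_7 = -1·50 + -4·9 + -3·-14 = -44
  a_8 = -1·-44 + -4·50 + -3·9 = -183
  a_9 = -1·-183 + -4·-44 + -3·50 = 209
  a_10 = -1·209 + -4·-183 + -3·-44 = 655
  a_11 = -1·655 + -4·209 + -3·-183 = -942
  a_12 = -1·-942 + -4·655 + -3·209 = -2305

-1,-4,-3 ; -2305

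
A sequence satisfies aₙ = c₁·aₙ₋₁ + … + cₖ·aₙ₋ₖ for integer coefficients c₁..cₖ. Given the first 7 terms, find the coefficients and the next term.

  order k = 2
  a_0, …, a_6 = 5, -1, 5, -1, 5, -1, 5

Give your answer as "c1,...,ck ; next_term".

0,1 ; -1

  a_2 = 0·-1 + 1·5 = 5
  a_3 = 0·5 + 1·-1 = -1
  a_4 = 0·-1 + 1·5 = 5
  a_5 = 0·5 + 1·-1 = -1
  a_6 = 0·-1 + 1·5 = 5
  a_7 = 0·5 + 1·-1 = -1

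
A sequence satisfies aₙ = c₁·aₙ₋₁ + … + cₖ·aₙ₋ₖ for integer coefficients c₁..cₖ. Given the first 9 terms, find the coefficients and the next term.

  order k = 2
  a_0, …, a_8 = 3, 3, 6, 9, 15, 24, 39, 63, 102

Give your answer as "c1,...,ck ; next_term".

  a_2 = 1·3 + 1·3 = 6
  a_3 = 1·6 + 1·3 = 9
  a_4 = 1·9 + 1·6 = 15
  a_5 = 1·15 + 1·9 = 24
  a_6 = 1·24 + 1·15 = 39
  a_7 = 1·39 + 1·24 = 63
  a_8 = 1·63 + 1·39 = 102
  a_9 = 1·102 + 1·63 = 165

1,1 ; 165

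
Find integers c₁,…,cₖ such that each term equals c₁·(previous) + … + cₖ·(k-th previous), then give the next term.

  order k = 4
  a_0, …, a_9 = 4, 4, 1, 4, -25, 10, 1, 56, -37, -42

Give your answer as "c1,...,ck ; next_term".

-1,-1,-3,-2 ; -91

  a_4 = -1·4 + -1·1 + -3·4 + -2·4 = -25
  a_5 = -1·-25 + -1·4 + -3·1 + -2·4 = 10
  a_6 = -1·10 + -1·-25 + -3·4 + -2·1 = 1
  a_7 = -1·1 + -1·10 + -3·-25 + -2·4 = 56
  a_8 = -1·56 + -1·1 + -3·10 + -2·-25 = -37
  a_9 = -1·-37 + -1·56 + -3·1 + -2·10 = -42
  a_10 = -1·-42 + -1·-37 + -3·56 + -2·1 = -91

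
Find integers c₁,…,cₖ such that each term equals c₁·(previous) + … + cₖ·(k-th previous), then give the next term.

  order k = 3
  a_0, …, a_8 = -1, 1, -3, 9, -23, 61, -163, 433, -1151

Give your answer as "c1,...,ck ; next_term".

  a_3 = -2·-3 + 1·1 + -2·-1 = 9
  a_4 = -2·9 + 1·-3 + -2·1 = -23
  a_5 = -2·-23 + 1·9 + -2·-3 = 61
  a_6 = -2·61 + 1·-23 + -2·9 = -163
  a_7 = -2·-163 + 1·61 + -2·-23 = 433
  a_8 = -2·433 + 1·-163 + -2·61 = -1151
  a_9 = -2·-1151 + 1·433 + -2·-163 = 3061

-2,1,-2 ; 3061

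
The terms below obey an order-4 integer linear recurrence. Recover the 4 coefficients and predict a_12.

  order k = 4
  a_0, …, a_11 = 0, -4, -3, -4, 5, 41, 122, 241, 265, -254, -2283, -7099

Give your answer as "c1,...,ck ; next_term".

  a_4 = 3·-4 + -3·-3 + -2·-4 + -2·0 = 5
  a_5 = 3·5 + -3·-4 + -2·-3 + -2·-4 = 41
  a_6 = 3·41 + -3·5 + -2·-4 + -2·-3 = 122
  a_7 = 3·122 + -3·41 + -2·5 + -2·-4 = 241
  a_8 = 3·241 + -3·122 + -2·41 + -2·5 = 265
  a_9 = 3·265 + -3·241 + -2·122 + -2·41 = -254
  a_10 = 3·-254 + -3·265 + -2·241 + -2·122 = -2283
  a_11 = 3·-2283 + -3·-254 + -2·265 + -2·241 = -7099
  a_12 = 3·-7099 + -3·-2283 + -2·-254 + -2·265 = -14470

3,-3,-2,-2 ; -14470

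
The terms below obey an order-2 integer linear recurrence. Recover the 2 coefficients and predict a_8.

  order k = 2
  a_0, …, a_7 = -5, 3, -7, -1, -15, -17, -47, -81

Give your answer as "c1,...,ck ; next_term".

1,2 ; -175

  a_2 = 1·3 + 2·-5 = -7
  a_3 = 1·-7 + 2·3 = -1
  a_4 = 1·-1 + 2·-7 = -15
  a_5 = 1·-15 + 2·-1 = -17
  a_6 = 1·-17 + 2·-15 = -47
  a_7 = 1·-47 + 2·-17 = -81
  a_8 = 1·-81 + 2·-47 = -175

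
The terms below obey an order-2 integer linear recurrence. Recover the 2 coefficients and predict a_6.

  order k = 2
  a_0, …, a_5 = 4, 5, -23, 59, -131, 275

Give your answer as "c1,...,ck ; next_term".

-3,-2 ; -563

  a_2 = -3·5 + -2·4 = -23
  a_3 = -3·-23 + -2·5 = 59
  a_4 = -3·59 + -2·-23 = -131
  a_5 = -3·-131 + -2·59 = 275
  a_6 = -3·275 + -2·-131 = -563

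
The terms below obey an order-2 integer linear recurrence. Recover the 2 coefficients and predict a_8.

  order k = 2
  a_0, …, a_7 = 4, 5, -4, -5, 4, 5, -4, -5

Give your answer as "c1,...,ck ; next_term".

0,-1 ; 4

  a_2 = 0·5 + -1·4 = -4
  a_3 = 0·-4 + -1·5 = -5
  a_4 = 0·-5 + -1·-4 = 4
  a_5 = 0·4 + -1·-5 = 5
  a_6 = 0·5 + -1·4 = -4
  a_7 = 0·-4 + -1·5 = -5
  a_8 = 0·-5 + -1·-4 = 4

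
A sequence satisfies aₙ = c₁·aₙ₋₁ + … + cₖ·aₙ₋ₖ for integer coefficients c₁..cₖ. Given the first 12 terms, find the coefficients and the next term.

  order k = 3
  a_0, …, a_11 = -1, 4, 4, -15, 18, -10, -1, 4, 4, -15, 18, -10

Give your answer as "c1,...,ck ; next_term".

  a_3 = -2·4 + -2·4 + -1·-1 = -15
  a_4 = -2·-15 + -2·4 + -1·4 = 18
  a_5 = -2·18 + -2·-15 + -1·4 = -10
  a_6 = -2·-10 + -2·18 + -1·-15 = -1
  a_7 = -2·-1 + -2·-10 + -1·18 = 4
  a_8 = -2·4 + -2·-1 + -1·-10 = 4
  a_9 = -2·4 + -2·4 + -1·-1 = -15
  a_10 = -2·-15 + -2·4 + -1·4 = 18
  a_11 = -2·18 + -2·-15 + -1·4 = -10
  a_12 = -2·-10 + -2·18 + -1·-15 = -1

-2,-2,-1 ; -1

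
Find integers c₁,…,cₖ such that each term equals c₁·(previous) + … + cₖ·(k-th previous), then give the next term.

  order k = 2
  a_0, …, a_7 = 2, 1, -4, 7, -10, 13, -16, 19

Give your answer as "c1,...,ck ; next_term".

  a_2 = -2·1 + -1·2 = -4
  a_3 = -2·-4 + -1·1 = 7
  a_4 = -2·7 + -1·-4 = -10
  a_5 = -2·-10 + -1·7 = 13
  a_6 = -2·13 + -1·-10 = -16
  a_7 = -2·-16 + -1·13 = 19
  a_8 = -2·19 + -1·-16 = -22

-2,-1 ; -22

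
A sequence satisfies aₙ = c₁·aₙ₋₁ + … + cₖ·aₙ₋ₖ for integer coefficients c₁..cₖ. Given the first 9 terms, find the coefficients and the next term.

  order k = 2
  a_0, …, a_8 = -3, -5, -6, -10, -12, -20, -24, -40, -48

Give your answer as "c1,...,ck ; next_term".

0,2 ; -80

  a_2 = 0·-5 + 2·-3 = -6
  a_3 = 0·-6 + 2·-5 = -10
  a_4 = 0·-10 + 2·-6 = -12
  a_5 = 0·-12 + 2·-10 = -20
  a_6 = 0·-20 + 2·-12 = -24
  a_7 = 0·-24 + 2·-20 = -40
  a_8 = 0·-40 + 2·-24 = -48
  a_9 = 0·-48 + 2·-40 = -80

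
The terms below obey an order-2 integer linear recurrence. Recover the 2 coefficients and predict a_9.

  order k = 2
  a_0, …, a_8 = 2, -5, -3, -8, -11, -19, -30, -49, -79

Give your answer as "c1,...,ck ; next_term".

1,1 ; -128

  a_2 = 1·-5 + 1·2 = -3
  a_3 = 1·-3 + 1·-5 = -8
  a_4 = 1·-8 + 1·-3 = -11
  a_5 = 1·-11 + 1·-8 = -19
  a_6 = 1·-19 + 1·-11 = -30
  a_7 = 1·-30 + 1·-19 = -49
  a_8 = 1·-49 + 1·-30 = -79
  a_9 = 1·-79 + 1·-49 = -128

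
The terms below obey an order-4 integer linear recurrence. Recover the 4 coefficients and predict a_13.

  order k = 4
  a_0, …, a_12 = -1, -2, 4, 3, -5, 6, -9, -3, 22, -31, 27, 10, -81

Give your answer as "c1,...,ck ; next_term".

  a_4 = -1·3 + -1·4 + 0·-2 + -2·-1 = -5
  a_5 = -1·-5 + -1·3 + 0·4 + -2·-2 = 6
  a_6 = -1·6 + -1·-5 + 0·3 + -2·4 = -9
  a_7 = -1·-9 + -1·6 + 0·-5 + -2·3 = -3
  a_8 = -1·-3 + -1·-9 + 0·6 + -2·-5 = 22
  a_9 = -1·22 + -1·-3 + 0·-9 + -2·6 = -31
  a_10 = -1·-31 + -1·22 + 0·-3 + -2·-9 = 27
  a_11 = -1·27 + -1·-31 + 0·22 + -2·-3 = 10
  a_12 = -1·10 + -1·27 + 0·-31 + -2·22 = -81
  a_13 = -1·-81 + -1·10 + 0·27 + -2·-31 = 133

-1,-1,0,-2 ; 133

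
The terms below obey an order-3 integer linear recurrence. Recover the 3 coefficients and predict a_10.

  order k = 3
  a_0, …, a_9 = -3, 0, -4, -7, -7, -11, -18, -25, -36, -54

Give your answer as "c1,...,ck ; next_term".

  a_3 = 1·-4 + 0·0 + 1·-3 = -7
  a_4 = 1·-7 + 0·-4 + 1·0 = -7
  a_5 = 1·-7 + 0·-7 + 1·-4 = -11
  a_6 = 1·-11 + 0·-7 + 1·-7 = -18
  a_7 = 1·-18 + 0·-11 + 1·-7 = -25
  a_8 = 1·-25 + 0·-18 + 1·-11 = -36
  a_9 = 1·-36 + 0·-25 + 1·-18 = -54
  a_10 = 1·-54 + 0·-36 + 1·-25 = -79

1,0,1 ; -79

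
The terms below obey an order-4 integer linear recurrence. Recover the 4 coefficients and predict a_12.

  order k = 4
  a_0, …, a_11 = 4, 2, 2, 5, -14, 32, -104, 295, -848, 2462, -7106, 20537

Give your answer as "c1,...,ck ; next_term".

-2,2,-2,-1 ; -59362

  a_4 = -2·5 + 2·2 + -2·2 + -1·4 = -14
  a_5 = -2·-14 + 2·5 + -2·2 + -1·2 = 32
  a_6 = -2·32 + 2·-14 + -2·5 + -1·2 = -104
  a_7 = -2·-104 + 2·32 + -2·-14 + -1·5 = 295
  a_8 = -2·295 + 2·-104 + -2·32 + -1·-14 = -848
  a_9 = -2·-848 + 2·295 + -2·-104 + -1·32 = 2462
  a_10 = -2·2462 + 2·-848 + -2·295 + -1·-104 = -7106
  a_11 = -2·-7106 + 2·2462 + -2·-848 + -1·295 = 20537
  a_12 = -2·20537 + 2·-7106 + -2·2462 + -1·-848 = -59362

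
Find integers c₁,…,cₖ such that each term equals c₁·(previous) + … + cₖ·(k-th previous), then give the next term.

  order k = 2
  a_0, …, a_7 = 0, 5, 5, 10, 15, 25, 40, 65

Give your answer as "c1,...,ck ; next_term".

1,1 ; 105

  a_2 = 1·5 + 1·0 = 5
  a_3 = 1·5 + 1·5 = 10
  a_4 = 1·10 + 1·5 = 15
  a_5 = 1·15 + 1·10 = 25
  a_6 = 1·25 + 1·15 = 40
  a_7 = 1·40 + 1·25 = 65
  a_8 = 1·65 + 1·40 = 105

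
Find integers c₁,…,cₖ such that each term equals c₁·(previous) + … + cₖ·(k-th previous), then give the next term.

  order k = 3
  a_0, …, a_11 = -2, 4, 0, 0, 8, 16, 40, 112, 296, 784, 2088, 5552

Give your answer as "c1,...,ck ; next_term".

2,1,2 ; 14760

  a_3 = 2·0 + 1·4 + 2·-2 = 0
  a_4 = 2·0 + 1·0 + 2·4 = 8
  a_5 = 2·8 + 1·0 + 2·0 = 16
  a_6 = 2·16 + 1·8 + 2·0 = 40
  a_7 = 2·40 + 1·16 + 2·8 = 112
  a_8 = 2·112 + 1·40 + 2·16 = 296
  a_9 = 2·296 + 1·112 + 2·40 = 784
  a_10 = 2·784 + 1·296 + 2·112 = 2088
  a_11 = 2·2088 + 1·784 + 2·296 = 5552
  a_12 = 2·5552 + 1·2088 + 2·784 = 14760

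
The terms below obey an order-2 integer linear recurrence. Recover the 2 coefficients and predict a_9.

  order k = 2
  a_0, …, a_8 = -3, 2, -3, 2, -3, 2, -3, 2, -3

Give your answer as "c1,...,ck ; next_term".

  a_2 = 0·2 + 1·-3 = -3
  a_3 = 0·-3 + 1·2 = 2
  a_4 = 0·2 + 1·-3 = -3
  a_5 = 0·-3 + 1·2 = 2
  a_6 = 0·2 + 1·-3 = -3
  a_7 = 0·-3 + 1·2 = 2
  a_8 = 0·2 + 1·-3 = -3
  a_9 = 0·-3 + 1·2 = 2

0,1 ; 2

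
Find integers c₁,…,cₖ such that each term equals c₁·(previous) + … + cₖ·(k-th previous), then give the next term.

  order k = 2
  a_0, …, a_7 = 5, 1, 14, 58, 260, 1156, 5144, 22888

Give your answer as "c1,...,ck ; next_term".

  a_2 = 4·1 + 2·5 = 14
  a_3 = 4·14 + 2·1 = 58
  a_4 = 4·58 + 2·14 = 260
  a_5 = 4·260 + 2·58 = 1156
  a_6 = 4·1156 + 2·260 = 5144
  a_7 = 4·5144 + 2·1156 = 22888
  a_8 = 4·22888 + 2·5144 = 101840

4,2 ; 101840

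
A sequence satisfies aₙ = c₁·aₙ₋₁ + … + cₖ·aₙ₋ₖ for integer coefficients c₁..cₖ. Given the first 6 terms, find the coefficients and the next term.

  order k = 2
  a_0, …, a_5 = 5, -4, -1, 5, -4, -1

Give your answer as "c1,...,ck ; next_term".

-1,-1 ; 5

  a_2 = -1·-4 + -1·5 = -1
  a_3 = -1·-1 + -1·-4 = 5
  a_4 = -1·5 + -1·-1 = -4
  a_5 = -1·-4 + -1·5 = -1
  a_6 = -1·-1 + -1·-4 = 5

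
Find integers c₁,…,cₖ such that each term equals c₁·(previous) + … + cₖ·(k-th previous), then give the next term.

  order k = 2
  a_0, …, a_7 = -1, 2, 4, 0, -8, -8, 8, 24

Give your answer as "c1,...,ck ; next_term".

1,-2 ; 8

  a_2 = 1·2 + -2·-1 = 4
  a_3 = 1·4 + -2·2 = 0
  a_4 = 1·0 + -2·4 = -8
  a_5 = 1·-8 + -2·0 = -8
  a_6 = 1·-8 + -2·-8 = 8
  a_7 = 1·8 + -2·-8 = 24
  a_8 = 1·24 + -2·8 = 8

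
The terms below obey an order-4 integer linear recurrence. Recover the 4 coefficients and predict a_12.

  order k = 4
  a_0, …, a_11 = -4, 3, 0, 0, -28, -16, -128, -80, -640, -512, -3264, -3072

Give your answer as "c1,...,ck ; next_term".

  a_4 = 1·0 + 4·0 + -4·3 + 4·-4 = -28
  a_5 = 1·-28 + 4·0 + -4·0 + 4·3 = -16
  a_6 = 1·-16 + 4·-28 + -4·0 + 4·0 = -128
  a_7 = 1·-128 + 4·-16 + -4·-28 + 4·0 = -80
  a_8 = 1·-80 + 4·-128 + -4·-16 + 4·-28 = -640
  a_9 = 1·-640 + 4·-80 + -4·-128 + 4·-16 = -512
  a_10 = 1·-512 + 4·-640 + -4·-80 + 4·-128 = -3264
  a_11 = 1·-3264 + 4·-512 + -4·-640 + 4·-80 = -3072
  a_12 = 1·-3072 + 4·-3264 + -4·-512 + 4·-640 = -16640

1,4,-4,4 ; -16640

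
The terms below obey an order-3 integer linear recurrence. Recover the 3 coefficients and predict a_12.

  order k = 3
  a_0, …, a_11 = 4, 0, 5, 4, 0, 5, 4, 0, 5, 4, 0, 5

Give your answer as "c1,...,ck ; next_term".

  a_3 = 0·5 + 0·0 + 1·4 = 4
  a_4 = 0·4 + 0·5 + 1·0 = 0
  a_5 = 0·0 + 0·4 + 1·5 = 5
  a_6 = 0·5 + 0·0 + 1·4 = 4
  a_7 = 0·4 + 0·5 + 1·0 = 0
  a_8 = 0·0 + 0·4 + 1·5 = 5
  a_9 = 0·5 + 0·0 + 1·4 = 4
  a_10 = 0·4 + 0·5 + 1·0 = 0
  a_11 = 0·0 + 0·4 + 1·5 = 5
  a_12 = 0·5 + 0·0 + 1·4 = 4

0,0,1 ; 4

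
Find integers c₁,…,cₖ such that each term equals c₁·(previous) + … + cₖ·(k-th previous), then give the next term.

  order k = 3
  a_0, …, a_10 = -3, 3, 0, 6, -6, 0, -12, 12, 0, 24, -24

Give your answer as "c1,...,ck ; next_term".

  a_3 = 0·0 + 0·3 + -2·-3 = 6
  a_4 = 0·6 + 0·0 + -2·3 = -6
  a_5 = 0·-6 + 0·6 + -2·0 = 0
  a_6 = 0·0 + 0·-6 + -2·6 = -12
  a_7 = 0·-12 + 0·0 + -2·-6 = 12
  a_8 = 0·12 + 0·-12 + -2·0 = 0
  a_9 = 0·0 + 0·12 + -2·-12 = 24
  a_10 = 0·24 + 0·0 + -2·12 = -24
  a_11 = 0·-24 + 0·24 + -2·0 = 0

0,0,-2 ; 0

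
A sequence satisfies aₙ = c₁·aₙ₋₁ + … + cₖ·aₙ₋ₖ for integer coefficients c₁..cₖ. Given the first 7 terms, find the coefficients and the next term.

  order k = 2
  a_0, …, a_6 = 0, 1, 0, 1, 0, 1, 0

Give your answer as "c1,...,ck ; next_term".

0,1 ; 1

  a_2 = 0·1 + 1·0 = 0
  a_3 = 0·0 + 1·1 = 1
  a_4 = 0·1 + 1·0 = 0
  a_5 = 0·0 + 1·1 = 1
  a_6 = 0·1 + 1·0 = 0
  a_7 = 0·0 + 1·1 = 1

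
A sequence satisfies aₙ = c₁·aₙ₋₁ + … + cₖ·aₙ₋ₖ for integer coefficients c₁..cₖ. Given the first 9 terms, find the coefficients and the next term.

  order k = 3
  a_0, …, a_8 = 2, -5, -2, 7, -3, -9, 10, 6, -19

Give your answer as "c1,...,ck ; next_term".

  a_3 = 0·-2 + -1·-5 + 1·2 = 7
  a_4 = 0·7 + -1·-2 + 1·-5 = -3
  a_5 = 0·-3 + -1·7 + 1·-2 = -9
  a_6 = 0·-9 + -1·-3 + 1·7 = 10
  a_7 = 0·10 + -1·-9 + 1·-3 = 6
  a_8 = 0·6 + -1·10 + 1·-9 = -19
  a_9 = 0·-19 + -1·6 + 1·10 = 4

0,-1,1 ; 4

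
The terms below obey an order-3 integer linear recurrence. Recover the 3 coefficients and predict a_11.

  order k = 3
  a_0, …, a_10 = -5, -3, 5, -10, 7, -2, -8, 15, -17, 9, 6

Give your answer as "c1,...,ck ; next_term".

  a_3 = -1·5 + 0·-3 + 1·-5 = -10
  a_4 = -1·-10 + 0·5 + 1·-3 = 7
  a_5 = -1·7 + 0·-10 + 1·5 = -2
  a_6 = -1·-2 + 0·7 + 1·-10 = -8
  a_7 = -1·-8 + 0·-2 + 1·7 = 15
  a_8 = -1·15 + 0·-8 + 1·-2 = -17
  a_9 = -1·-17 + 0·15 + 1·-8 = 9
  a_10 = -1·9 + 0·-17 + 1·15 = 6
  a_11 = -1·6 + 0·9 + 1·-17 = -23

-1,0,1 ; -23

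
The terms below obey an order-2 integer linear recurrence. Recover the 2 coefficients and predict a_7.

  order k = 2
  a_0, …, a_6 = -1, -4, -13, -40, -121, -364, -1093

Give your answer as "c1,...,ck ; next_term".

4,-3 ; -3280

  a_2 = 4·-4 + -3·-1 = -13
  a_3 = 4·-13 + -3·-4 = -40
  a_4 = 4·-40 + -3·-13 = -121
  a_5 = 4·-121 + -3·-40 = -364
  a_6 = 4·-364 + -3·-121 = -1093
  a_7 = 4·-1093 + -3·-364 = -3280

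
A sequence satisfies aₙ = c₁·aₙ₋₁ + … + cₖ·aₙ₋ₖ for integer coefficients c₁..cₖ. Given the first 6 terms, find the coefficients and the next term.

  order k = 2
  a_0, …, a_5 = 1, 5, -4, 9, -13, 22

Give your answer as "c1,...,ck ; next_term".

  a_2 = -1·5 + 1·1 = -4
  a_3 = -1·-4 + 1·5 = 9
  a_4 = -1·9 + 1·-4 = -13
  a_5 = -1·-13 + 1·9 = 22
  a_6 = -1·22 + 1·-13 = -35

-1,1 ; -35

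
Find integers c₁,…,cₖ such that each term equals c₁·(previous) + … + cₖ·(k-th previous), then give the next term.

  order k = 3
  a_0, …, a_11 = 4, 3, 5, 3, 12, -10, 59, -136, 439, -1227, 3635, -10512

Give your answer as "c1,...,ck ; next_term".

-2,3,1 ; 30702

  a_3 = -2·5 + 3·3 + 1·4 = 3
  a_4 = -2·3 + 3·5 + 1·3 = 12
  a_5 = -2·12 + 3·3 + 1·5 = -10
  a_6 = -2·-10 + 3·12 + 1·3 = 59
  a_7 = -2·59 + 3·-10 + 1·12 = -136
  a_8 = -2·-136 + 3·59 + 1·-10 = 439
  a_9 = -2·439 + 3·-136 + 1·59 = -1227
  a_10 = -2·-1227 + 3·439 + 1·-136 = 3635
  a_11 = -2·3635 + 3·-1227 + 1·439 = -10512
  a_12 = -2·-10512 + 3·3635 + 1·-1227 = 30702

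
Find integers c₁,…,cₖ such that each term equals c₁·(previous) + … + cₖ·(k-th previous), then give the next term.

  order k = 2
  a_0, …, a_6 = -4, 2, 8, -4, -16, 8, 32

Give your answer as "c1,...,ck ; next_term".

0,-2 ; -16

  a_2 = 0·2 + -2·-4 = 8
  a_3 = 0·8 + -2·2 = -4
  a_4 = 0·-4 + -2·8 = -16
  a_5 = 0·-16 + -2·-4 = 8
  a_6 = 0·8 + -2·-16 = 32
  a_7 = 0·32 + -2·8 = -16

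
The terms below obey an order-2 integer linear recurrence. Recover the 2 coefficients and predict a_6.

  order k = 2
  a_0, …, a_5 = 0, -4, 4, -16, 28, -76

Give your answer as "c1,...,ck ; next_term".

  a_2 = -1·-4 + 3·0 = 4
  a_3 = -1·4 + 3·-4 = -16
  a_4 = -1·-16 + 3·4 = 28
  a_5 = -1·28 + 3·-16 = -76
  a_6 = -1·-76 + 3·28 = 160

-1,3 ; 160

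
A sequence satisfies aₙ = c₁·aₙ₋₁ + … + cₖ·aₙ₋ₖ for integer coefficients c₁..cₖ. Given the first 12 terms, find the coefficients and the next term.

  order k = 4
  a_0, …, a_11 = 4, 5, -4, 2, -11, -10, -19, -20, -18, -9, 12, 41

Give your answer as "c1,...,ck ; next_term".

  a_4 = 1·2 + 1·-4 + -1·5 + -1·4 = -11
  a_5 = 1·-11 + 1·2 + -1·-4 + -1·5 = -10
  a_6 = 1·-10 + 1·-11 + -1·2 + -1·-4 = -19
  a_7 = 1·-19 + 1·-10 + -1·-11 + -1·2 = -20
  a_8 = 1·-20 + 1·-19 + -1·-10 + -1·-11 = -18
  a_9 = 1·-18 + 1·-20 + -1·-19 + -1·-10 = -9
  a_10 = 1·-9 + 1·-18 + -1·-20 + -1·-19 = 12
  a_11 = 1·12 + 1·-9 + -1·-18 + -1·-20 = 41
  a_12 = 1·41 + 1·12 + -1·-9 + -1·-18 = 80

1,1,-1,-1 ; 80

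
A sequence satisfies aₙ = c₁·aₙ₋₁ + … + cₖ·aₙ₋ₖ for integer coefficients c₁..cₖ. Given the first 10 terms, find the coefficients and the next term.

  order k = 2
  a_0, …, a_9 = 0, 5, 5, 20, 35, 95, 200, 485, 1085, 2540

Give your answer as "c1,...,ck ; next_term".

  a_2 = 1·5 + 3·0 = 5
  a_3 = 1·5 + 3·5 = 20
  a_4 = 1·20 + 3·5 = 35
  a_5 = 1·35 + 3·20 = 95
  a_6 = 1·95 + 3·35 = 200
  a_7 = 1·200 + 3·95 = 485
  a_8 = 1·485 + 3·200 = 1085
  a_9 = 1·1085 + 3·485 = 2540
  a_10 = 1·2540 + 3·1085 = 5795

1,3 ; 5795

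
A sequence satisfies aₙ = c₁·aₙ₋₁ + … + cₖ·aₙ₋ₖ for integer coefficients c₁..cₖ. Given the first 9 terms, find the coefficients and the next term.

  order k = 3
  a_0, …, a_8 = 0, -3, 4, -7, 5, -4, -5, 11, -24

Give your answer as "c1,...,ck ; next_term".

-1,1,2 ; 25

  a_3 = -1·4 + 1·-3 + 2·0 = -7
  a_4 = -1·-7 + 1·4 + 2·-3 = 5
  a_5 = -1·5 + 1·-7 + 2·4 = -4
  a_6 = -1·-4 + 1·5 + 2·-7 = -5
  a_7 = -1·-5 + 1·-4 + 2·5 = 11
  a_8 = -1·11 + 1·-5 + 2·-4 = -24
  a_9 = -1·-24 + 1·11 + 2·-5 = 25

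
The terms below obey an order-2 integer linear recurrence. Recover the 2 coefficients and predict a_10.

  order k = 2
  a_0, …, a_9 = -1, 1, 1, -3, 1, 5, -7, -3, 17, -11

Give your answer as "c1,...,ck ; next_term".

-1,-2 ; -23

  a_2 = -1·1 + -2·-1 = 1
  a_3 = -1·1 + -2·1 = -3
  a_4 = -1·-3 + -2·1 = 1
  a_5 = -1·1 + -2·-3 = 5
  a_6 = -1·5 + -2·1 = -7
  a_7 = -1·-7 + -2·5 = -3
  a_8 = -1·-3 + -2·-7 = 17
  a_9 = -1·17 + -2·-3 = -11
  a_10 = -1·-11 + -2·17 = -23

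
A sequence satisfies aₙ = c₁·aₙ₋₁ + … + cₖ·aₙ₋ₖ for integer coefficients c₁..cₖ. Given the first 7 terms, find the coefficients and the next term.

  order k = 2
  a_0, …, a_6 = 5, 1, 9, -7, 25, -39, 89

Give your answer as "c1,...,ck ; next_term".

  a_2 = -1·1 + 2·5 = 9
  a_3 = -1·9 + 2·1 = -7
  a_4 = -1·-7 + 2·9 = 25
  a_5 = -1·25 + 2·-7 = -39
  a_6 = -1·-39 + 2·25 = 89
  a_7 = -1·89 + 2·-39 = -167

-1,2 ; -167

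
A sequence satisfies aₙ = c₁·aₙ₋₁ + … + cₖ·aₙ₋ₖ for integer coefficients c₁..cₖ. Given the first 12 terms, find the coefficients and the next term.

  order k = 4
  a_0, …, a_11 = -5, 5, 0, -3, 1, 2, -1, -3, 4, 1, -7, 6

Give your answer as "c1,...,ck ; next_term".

  a_4 = -2·-3 + -3·0 + -2·5 + -1·-5 = 1
  a_5 = -2·1 + -3·-3 + -2·0 + -1·5 = 2
  a_6 = -2·2 + -3·1 + -2·-3 + -1·0 = -1
  a_7 = -2·-1 + -3·2 + -2·1 + -1·-3 = -3
  a_8 = -2·-3 + -3·-1 + -2·2 + -1·1 = 4
  a_9 = -2·4 + -3·-3 + -2·-1 + -1·2 = 1
  a_10 = -2·1 + -3·4 + -2·-3 + -1·-1 = -7
  a_11 = -2·-7 + -3·1 + -2·4 + -1·-3 = 6
  a_12 = -2·6 + -3·-7 + -2·1 + -1·4 = 3

-2,-3,-2,-1 ; 3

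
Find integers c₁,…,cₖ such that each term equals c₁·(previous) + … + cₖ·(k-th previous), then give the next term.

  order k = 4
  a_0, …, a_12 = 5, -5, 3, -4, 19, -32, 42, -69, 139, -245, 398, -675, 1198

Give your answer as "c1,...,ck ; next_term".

  a_4 = -1·-4 + 0·3 + -1·-5 + 2·5 = 19
  a_5 = -1·19 + 0·-4 + -1·3 + 2·-5 = -32
  a_6 = -1·-32 + 0·19 + -1·-4 + 2·3 = 42
  a_7 = -1·42 + 0·-32 + -1·19 + 2·-4 = -69
  a_8 = -1·-69 + 0·42 + -1·-32 + 2·19 = 139
  a_9 = -1·139 + 0·-69 + -1·42 + 2·-32 = -245
  a_10 = -1·-245 + 0·139 + -1·-69 + 2·42 = 398
  a_11 = -1·398 + 0·-245 + -1·139 + 2·-69 = -675
  a_12 = -1·-675 + 0·398 + -1·-245 + 2·139 = 1198
  a_13 = -1·1198 + 0·-675 + -1·398 + 2·-245 = -2086

-1,0,-1,2 ; -2086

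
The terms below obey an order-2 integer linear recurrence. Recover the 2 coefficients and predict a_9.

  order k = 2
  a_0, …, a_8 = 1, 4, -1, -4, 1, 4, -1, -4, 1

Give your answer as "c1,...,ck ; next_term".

  a_2 = 0·4 + -1·1 = -1
  a_3 = 0·-1 + -1·4 = -4
  a_4 = 0·-4 + -1·-1 = 1
  a_5 = 0·1 + -1·-4 = 4
  a_6 = 0·4 + -1·1 = -1
  a_7 = 0·-1 + -1·4 = -4
  a_8 = 0·-4 + -1·-1 = 1
  a_9 = 0·1 + -1·-4 = 4

0,-1 ; 4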